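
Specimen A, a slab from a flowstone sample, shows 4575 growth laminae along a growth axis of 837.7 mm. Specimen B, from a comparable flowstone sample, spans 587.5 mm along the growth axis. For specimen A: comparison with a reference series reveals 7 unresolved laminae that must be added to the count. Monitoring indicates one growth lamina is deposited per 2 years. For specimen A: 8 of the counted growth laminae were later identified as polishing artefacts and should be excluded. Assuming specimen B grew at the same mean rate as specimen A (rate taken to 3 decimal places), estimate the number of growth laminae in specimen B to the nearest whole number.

Specimen A: after corrections the count is 4575 − 8 + 7 = 4574 growth laminae.
Specimen A: at 2 years per growth lamina, 4574 × 2 = 9148 years.
A: Extension rate ≈ 837.7 / 9148 = 0.092 mm/yr.
For B, 587.5 / 0.092 = 6385.87 years; at 2 years per growth lamina that is 6385.87 / 2 ≈ 3193 growth laminae.

3193 growth laminae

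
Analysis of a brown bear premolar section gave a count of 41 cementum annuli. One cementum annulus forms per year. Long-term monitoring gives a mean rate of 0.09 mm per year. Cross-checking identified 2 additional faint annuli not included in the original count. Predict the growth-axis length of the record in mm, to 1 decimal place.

After corrections the count is 41 + 2 = 43 cementum annuli.
Predicted length = 0.09 mm/year × 43 years = 3.9 mm.

3.9 mm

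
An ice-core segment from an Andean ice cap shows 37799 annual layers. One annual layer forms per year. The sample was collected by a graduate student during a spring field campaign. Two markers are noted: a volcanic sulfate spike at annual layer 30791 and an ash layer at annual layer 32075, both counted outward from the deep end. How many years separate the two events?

1284 yr

Separation: 32075 − 30791 = 1284 annual layers.
One annual layer per year makes the interval 1284 years.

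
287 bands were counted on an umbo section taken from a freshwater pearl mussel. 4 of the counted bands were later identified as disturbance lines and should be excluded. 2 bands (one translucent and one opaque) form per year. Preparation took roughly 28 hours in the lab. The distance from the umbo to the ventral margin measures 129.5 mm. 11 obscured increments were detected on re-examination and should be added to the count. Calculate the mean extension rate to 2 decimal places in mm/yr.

0.88 mm/yr

Correcting the raw count gives 287 − 4 + 11 = 294 true bands.
Dividing by 2 bands per year: 294 / 2 = 147 years.
Extension rate ≈ 129.5 / 147 = 0.88 mm/yr.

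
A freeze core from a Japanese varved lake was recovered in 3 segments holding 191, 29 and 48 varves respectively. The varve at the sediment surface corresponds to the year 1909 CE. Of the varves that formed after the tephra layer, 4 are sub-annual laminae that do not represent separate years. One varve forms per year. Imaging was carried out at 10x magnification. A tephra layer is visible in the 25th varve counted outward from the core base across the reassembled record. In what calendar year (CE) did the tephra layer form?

1670 CE

Total varves = 191 + 29 + 48 = 268.
268 − 25 = 243 varves lie beyond the tephra layer toward the sediment surface.
243 − 4 false = 239 true varves after the tephra layer.
The varve at the sediment surface is 1909 CE, so the tephra layer dates to 1909 − 239 = 1670 CE.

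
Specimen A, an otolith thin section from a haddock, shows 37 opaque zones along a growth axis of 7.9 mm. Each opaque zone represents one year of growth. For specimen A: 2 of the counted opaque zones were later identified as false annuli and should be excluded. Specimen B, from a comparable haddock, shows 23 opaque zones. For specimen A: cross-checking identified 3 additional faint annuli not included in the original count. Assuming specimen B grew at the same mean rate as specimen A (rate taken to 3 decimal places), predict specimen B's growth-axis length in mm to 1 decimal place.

Specimen A: true opaque zone count = 37 − 2 + 3 = 38.
A: 7.9 mm over 38 years gives 7.9 / 38 ≈ 0.208 mm/yr.
B's length ≈ 0.208 × 23 = 4.8 mm.

4.8 mm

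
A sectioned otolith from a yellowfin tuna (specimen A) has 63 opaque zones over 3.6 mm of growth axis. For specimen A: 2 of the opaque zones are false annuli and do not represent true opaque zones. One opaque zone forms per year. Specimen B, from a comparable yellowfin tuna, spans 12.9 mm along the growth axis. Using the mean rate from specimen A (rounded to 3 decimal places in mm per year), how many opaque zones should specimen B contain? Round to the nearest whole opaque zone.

Specimen A: correcting the raw count gives 63 − 2 = 61 true opaque zones.
A: Mean rate = 3.6 mm / 61 years ≈ 0.059 mm/year.
Specimen B: 12.9 mm / 0.059 mm per year = 218.64 years ≈ 219 opaque zones.

219 opaque zones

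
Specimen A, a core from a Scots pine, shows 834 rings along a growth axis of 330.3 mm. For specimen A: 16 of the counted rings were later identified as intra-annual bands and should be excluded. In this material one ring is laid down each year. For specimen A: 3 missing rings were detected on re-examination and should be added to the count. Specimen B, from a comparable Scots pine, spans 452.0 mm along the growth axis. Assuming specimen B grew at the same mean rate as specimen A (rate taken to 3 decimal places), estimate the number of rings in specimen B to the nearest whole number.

1124 rings

Specimen A: adjusted count: 834 − 16 + 3 = 821 rings.
A: Mean rate = 330.3 mm / 821 years ≈ 0.402 mm per year.
For B, 452.0 / 0.402 = 1124.38 years ≈ 1124 rings.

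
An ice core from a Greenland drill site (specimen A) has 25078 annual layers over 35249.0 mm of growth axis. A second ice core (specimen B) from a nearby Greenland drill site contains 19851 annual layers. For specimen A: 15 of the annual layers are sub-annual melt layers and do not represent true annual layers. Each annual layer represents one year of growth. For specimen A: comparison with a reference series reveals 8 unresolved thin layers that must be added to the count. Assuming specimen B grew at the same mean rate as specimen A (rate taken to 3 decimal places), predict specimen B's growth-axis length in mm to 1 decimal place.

27910.5 mm

Specimen A: true annual layer count = 25078 − 15 + 8 = 25071.
A: 35249.0 mm over 25071 years gives 35249.0 / 25071 ≈ 1.406 mm/yr.
For B, 1.406 mm/year × 19851 years = 27910.5 mm.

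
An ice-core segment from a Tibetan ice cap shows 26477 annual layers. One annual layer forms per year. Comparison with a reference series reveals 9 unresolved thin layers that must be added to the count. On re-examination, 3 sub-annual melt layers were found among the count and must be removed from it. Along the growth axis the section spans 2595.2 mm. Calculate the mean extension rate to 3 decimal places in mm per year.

0.098 mm per year

True annual layer count = 26477 − 3 + 9 = 26483.
2595.2 mm over 26483 years gives 2595.2 / 26483 ≈ 0.098 mm per year.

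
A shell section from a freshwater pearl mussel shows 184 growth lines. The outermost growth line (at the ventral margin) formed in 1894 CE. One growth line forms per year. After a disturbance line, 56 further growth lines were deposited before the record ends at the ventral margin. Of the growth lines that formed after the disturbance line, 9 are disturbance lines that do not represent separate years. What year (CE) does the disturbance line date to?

56 growth lines formed after the disturbance line.
Excluding 9 false growth lines: 56 − 9 = 47.
Counting back 47 years from 1894 CE places the disturbance line in 1894 − 47 = 1847 CE.

1847 CE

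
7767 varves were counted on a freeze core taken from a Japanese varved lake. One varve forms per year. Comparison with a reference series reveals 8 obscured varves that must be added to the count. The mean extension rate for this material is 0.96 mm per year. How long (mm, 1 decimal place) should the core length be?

Adjusted count: 7767 + 8 = 7775 varves.
Predicted length = 0.96 mm/year × 7775 years = 7464.0 mm.

7464.0 mm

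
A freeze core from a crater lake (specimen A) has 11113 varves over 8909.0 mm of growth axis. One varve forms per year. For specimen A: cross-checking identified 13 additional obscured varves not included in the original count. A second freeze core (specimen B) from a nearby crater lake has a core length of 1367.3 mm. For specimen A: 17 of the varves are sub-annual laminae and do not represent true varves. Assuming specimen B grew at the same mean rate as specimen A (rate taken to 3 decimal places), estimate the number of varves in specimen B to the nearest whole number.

Specimen A: adjusted count: 11113 − 17 + 13 = 11109 varves.
A: 8909.0 mm over 11109 years gives 8909.0 / 11109 ≈ 0.802 mm/year.
For B, 1367.3 / 0.802 = 1704.86 years ≈ 1705 varves.

1705 varves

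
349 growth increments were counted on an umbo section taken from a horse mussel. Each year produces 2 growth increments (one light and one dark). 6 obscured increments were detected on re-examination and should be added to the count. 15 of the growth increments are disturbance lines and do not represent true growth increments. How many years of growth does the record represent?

After corrections the count is 349 − 15 + 6 = 340 growth increments.
340 growth increments at 2 per year is 340 / 2 = 170 years.

170 years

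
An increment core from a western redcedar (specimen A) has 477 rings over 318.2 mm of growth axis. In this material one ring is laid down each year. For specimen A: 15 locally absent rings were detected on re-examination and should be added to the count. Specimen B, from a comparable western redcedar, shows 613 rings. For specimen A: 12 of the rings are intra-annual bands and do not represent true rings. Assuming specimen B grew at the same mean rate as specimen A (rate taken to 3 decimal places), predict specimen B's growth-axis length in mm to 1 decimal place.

406.4 mm

Specimen A: after corrections the count is 477 − 12 + 15 = 480 rings.
A: Mean rate = 318.2 mm / 480 years ≈ 0.663 mm/yr.
Length of B = 0.663 × 613 = 406.4 mm.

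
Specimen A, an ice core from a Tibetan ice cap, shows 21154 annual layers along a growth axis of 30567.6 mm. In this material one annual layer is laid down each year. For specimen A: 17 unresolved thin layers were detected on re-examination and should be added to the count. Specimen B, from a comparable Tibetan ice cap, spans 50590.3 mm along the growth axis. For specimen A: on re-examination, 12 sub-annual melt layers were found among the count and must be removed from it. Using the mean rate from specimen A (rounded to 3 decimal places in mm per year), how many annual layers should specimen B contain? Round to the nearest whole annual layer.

35011 annual layers

Specimen A: adjusted count: 21154 − 12 + 17 = 21159 annual layers.
A: Mean rate = 30567.6 mm / 21159 years ≈ 1.445 mm per year.
Specimen B: 50590.3 mm / 1.445 mm per year = 35010.59 years ≈ 35011 annual layers.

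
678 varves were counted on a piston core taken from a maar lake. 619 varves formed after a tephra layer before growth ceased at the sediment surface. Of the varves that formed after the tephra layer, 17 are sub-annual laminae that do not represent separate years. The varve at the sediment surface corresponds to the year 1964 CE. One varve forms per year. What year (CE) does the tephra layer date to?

1362 CE

There are 619 varves younger than the tephra layer.
Excluding 17 false varves: 619 − 17 = 602.
1964 − 602 = 1362 CE.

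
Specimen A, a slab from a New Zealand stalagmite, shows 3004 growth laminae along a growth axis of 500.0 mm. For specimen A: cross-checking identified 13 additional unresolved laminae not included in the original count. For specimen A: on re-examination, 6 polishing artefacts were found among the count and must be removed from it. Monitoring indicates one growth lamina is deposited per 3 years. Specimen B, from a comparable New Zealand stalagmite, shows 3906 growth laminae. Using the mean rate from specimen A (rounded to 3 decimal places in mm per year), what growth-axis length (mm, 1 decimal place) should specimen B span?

Specimen A: correcting the raw count gives 3004 − 6 + 13 = 3011 true growth laminae.
Specimen A: at 3 years per growth lamina, 3011 × 3 = 9033 years.
A: 500.0 mm over 9033 years gives 500.0 / 9033 ≈ 0.055 mm per year.
Specimen B: 3906 growth laminae at 3 years each span 3906 × 3 = 11718 years. B's length ≈ 0.055 × 11718 = 644.5 mm.

644.5 mm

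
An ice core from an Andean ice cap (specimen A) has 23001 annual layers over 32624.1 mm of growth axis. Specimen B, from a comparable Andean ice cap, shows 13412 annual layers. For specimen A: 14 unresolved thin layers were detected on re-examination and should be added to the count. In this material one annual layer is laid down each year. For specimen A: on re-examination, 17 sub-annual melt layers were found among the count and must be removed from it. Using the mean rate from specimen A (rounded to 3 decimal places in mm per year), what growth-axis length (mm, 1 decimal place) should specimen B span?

Specimen A: true annual layer count = 23001 − 17 + 14 = 22998.
A: Extension rate ≈ 32624.1 / 22998 = 1.419 mm/year.
Length of B = 1.419 × 13412 = 19031.6 mm.

19031.6 mm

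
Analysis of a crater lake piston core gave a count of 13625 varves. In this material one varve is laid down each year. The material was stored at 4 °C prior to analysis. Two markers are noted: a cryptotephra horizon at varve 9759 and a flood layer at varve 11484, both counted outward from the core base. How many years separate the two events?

1725 yr

11484 − 9759 = 1725 varves lie between the two events.
One varve per year makes the interval 1725 years.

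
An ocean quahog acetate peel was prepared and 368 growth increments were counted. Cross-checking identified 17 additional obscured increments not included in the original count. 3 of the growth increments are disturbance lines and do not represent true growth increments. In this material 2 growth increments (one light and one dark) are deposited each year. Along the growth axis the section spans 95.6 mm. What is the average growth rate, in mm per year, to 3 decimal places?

Adjusted count: 368 − 3 + 17 = 382 growth increments.
Dividing by 2 growth increments per year: 382 / 2 = 191 years.
95.6 mm over 191 years gives 95.6 / 191 ≈ 0.501 mm per year.

0.501 mm per year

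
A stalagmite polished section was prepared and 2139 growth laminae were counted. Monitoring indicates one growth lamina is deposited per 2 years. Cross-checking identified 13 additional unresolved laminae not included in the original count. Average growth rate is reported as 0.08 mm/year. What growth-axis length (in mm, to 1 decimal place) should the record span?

344.3 mm

True growth lamina count = 2139 + 13 = 2152.
Multiplying by 2 years per growth lamina: 2152 × 2 = 4304 years.
4304 years at 0.08 mm/year gives 0.08 × 4304 = 344.3 mm.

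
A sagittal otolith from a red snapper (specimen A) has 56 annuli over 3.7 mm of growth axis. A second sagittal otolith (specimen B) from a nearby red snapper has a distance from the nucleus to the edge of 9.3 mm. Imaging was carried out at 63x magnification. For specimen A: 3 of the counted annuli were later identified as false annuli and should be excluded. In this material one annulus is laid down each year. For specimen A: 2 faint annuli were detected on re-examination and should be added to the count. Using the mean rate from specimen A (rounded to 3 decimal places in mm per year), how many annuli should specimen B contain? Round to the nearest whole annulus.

139 annuli

Specimen A: adjusted count: 56 − 3 + 2 = 55 annuli.
A: 3.7 mm over 55 years gives 3.7 / 55 ≈ 0.067 mm/yr.
B spans 9.3 / 0.067 = 138.81 years ≈ 139 annuli.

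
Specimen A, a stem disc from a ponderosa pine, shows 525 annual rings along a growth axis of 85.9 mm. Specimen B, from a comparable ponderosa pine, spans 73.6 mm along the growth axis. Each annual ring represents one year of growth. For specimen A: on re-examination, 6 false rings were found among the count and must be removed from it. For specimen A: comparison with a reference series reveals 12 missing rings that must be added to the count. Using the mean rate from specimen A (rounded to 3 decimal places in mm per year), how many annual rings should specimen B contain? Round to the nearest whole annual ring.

Specimen A: true annual ring count = 525 − 6 + 12 = 531.
A: Mean rate = 85.9 mm / 531 years ≈ 0.162 mm/year.
For B, 73.6 / 0.162 = 454.32 years ≈ 454 annual rings.

454 annual rings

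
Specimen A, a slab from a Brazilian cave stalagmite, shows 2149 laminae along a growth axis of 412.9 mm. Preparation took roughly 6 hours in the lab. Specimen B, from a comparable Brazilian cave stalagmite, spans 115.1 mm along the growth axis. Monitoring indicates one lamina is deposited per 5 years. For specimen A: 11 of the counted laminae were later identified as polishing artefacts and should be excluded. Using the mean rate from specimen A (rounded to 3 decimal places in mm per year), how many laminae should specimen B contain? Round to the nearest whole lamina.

590 laminae

Specimen A: after corrections the count is 2149 − 11 = 2138 laminae.
Specimen A: at 5 years per lamina, 2138 × 5 = 10690 years.
A: 412.9 mm over 10690 years gives 412.9 / 10690 ≈ 0.039 mm/yr.
For B, 115.1 / 0.039 = 2951.28 years; at 5 years per lamina that is 2951.28 / 5 ≈ 590 laminae.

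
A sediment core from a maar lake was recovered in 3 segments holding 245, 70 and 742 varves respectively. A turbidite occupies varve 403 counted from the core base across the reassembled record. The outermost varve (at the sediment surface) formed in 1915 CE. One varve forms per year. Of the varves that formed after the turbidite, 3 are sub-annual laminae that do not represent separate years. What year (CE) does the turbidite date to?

Total varves = 245 + 70 + 742 = 1057.
The turbidite sits at varve 403 from the core base, so 1057 − 403 = 654 varves formed after it.
654 − 3 false = 651 true varves after the turbidite.
1915 − 651 = 1264 CE.

1264 CE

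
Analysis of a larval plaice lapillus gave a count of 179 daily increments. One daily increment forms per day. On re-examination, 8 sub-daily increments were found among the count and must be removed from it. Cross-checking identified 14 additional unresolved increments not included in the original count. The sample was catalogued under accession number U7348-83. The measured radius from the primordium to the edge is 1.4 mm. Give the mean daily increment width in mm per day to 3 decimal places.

After corrections the count is 179 − 8 + 14 = 185 daily increments.
Mean rate = 1.4 mm / 185 days ≈ 0.008 mm per day.

0.008 mm per day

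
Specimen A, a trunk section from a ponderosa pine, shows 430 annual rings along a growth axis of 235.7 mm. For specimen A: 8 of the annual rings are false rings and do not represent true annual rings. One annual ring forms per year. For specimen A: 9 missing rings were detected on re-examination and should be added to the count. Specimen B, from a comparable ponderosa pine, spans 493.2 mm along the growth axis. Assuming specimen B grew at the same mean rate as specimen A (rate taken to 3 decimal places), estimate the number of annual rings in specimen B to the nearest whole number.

902 annual rings

Specimen A: correcting the raw count gives 430 − 8 + 9 = 431 true annual rings.
A: 235.7 mm over 431 years gives 235.7 / 431 ≈ 0.547 mm/year.
Specimen B: 493.2 mm / 0.547 mm per year = 901.65 years ≈ 902 annual rings.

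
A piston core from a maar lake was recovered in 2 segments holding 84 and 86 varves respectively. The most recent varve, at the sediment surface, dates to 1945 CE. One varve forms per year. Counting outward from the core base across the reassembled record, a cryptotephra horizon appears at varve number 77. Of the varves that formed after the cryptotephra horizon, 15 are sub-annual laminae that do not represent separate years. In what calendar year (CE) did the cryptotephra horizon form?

Total varves = 84 + 86 = 170.
Between varve 77 and the sediment surface there are 170 − 77 = 93 varves.
Removing the 15 false varves leaves 93 − 15 = 78 true varves beyond the cryptotephra horizon.
The varve at the sediment surface is 1945 CE, so the cryptotephra horizon dates to 1945 − 78 = 1867 CE.

1867 CE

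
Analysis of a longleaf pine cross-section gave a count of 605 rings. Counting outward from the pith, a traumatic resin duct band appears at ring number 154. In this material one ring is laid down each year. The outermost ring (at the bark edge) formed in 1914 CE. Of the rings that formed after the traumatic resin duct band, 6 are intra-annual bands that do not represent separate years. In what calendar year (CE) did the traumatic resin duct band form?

The traumatic resin duct band sits at ring 154 from the pith, so 605 − 154 = 451 rings formed after it.
451 − 6 false = 445 true rings after the traumatic resin duct band.
1914 − 445 = 1469 CE.

1469 CE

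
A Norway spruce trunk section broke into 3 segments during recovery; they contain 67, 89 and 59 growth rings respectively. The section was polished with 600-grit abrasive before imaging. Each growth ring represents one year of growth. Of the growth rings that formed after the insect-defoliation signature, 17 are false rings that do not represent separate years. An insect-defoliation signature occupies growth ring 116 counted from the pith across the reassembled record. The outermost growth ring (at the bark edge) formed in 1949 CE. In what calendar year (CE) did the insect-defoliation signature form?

1867 CE

Total growth rings = 67 + 89 + 59 = 215.
Between growth ring 116 and the bark edge there are 215 − 116 = 99 growth rings.
99 − 17 false = 82 true growth rings after the insect-defoliation signature.
Counting back 82 years from 1949 CE places the insect-defoliation signature in 1949 − 82 = 1867 CE.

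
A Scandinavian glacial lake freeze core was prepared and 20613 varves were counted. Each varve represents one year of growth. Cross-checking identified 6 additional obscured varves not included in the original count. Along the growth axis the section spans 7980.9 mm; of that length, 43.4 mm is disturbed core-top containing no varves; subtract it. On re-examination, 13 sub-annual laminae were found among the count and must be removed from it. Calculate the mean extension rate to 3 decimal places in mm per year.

Adjusted count: 20613 − 13 + 6 = 20606 varves.
The growth record spans 7980.9 − 43.4 = 7937.5 mm.
7937.5 mm over 20606 years gives 7937.5 / 20606 ≈ 0.385 mm per year.

0.385 mm per year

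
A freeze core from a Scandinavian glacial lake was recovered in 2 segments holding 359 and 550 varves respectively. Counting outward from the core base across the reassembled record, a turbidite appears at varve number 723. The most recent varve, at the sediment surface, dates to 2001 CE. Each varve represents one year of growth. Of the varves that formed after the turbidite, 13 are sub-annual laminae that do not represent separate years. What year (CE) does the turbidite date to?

Total varves = 359 + 550 = 909.
Between varve 723 and the sediment surface there are 909 − 723 = 186 varves.
Excluding 13 false varves: 186 − 13 = 173.
The varve at the sediment surface is 2001 CE, so the turbidite dates to 2001 − 173 = 1828 CE.

1828 CE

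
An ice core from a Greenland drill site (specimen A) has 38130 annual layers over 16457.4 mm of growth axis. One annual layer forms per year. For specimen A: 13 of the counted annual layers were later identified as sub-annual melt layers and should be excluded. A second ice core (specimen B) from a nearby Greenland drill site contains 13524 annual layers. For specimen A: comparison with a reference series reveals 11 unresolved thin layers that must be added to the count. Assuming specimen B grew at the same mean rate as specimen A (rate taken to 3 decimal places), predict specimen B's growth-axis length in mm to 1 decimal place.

5842.4 mm

Specimen A: after corrections the count is 38130 − 13 + 11 = 38128 annual layers.
A: 16457.4 mm over 38128 years gives 16457.4 / 38128 ≈ 0.432 mm/yr.
For B, 0.432 mm/year × 13524 years = 5842.4 mm.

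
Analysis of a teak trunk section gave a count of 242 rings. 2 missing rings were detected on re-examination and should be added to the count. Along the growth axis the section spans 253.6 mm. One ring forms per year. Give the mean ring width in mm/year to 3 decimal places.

After corrections the count is 242 + 2 = 244 rings.
Extension rate ≈ 253.6 / 244 = 1.039 mm/year.

1.039 mm/year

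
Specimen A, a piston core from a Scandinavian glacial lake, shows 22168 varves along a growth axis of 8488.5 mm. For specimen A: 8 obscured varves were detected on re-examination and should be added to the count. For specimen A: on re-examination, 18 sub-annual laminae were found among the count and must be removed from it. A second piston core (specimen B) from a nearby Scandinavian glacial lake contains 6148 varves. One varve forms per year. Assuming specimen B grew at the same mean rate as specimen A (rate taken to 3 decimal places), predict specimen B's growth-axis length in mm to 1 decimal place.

Specimen A: true varve count = 22168 − 18 + 8 = 22158.
A: Mean rate = 8488.5 mm / 22158 years ≈ 0.383 mm per year.
Length of B = 0.383 × 6148 = 2354.7 mm.

2354.7 mm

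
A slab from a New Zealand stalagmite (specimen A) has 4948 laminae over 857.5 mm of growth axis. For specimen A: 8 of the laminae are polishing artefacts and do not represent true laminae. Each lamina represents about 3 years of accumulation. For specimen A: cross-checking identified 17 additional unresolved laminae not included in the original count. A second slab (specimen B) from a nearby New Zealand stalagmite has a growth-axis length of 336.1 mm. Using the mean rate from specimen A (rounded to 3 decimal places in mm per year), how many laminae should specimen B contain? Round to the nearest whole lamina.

Specimen A: correcting the raw count gives 4948 − 8 + 17 = 4957 true laminae.
Specimen A: 4957 laminae at 3 years each span 4957 × 3 = 14871 years.
A: 857.5 mm over 14871 years gives 857.5 / 14871 ≈ 0.058 mm/yr.
Specimen B: 336.1 mm / 0.058 mm per year = 5794.83 years; at 3 years per lamina that is 5794.83 / 3 ≈ 1932 laminae.

1932 laminae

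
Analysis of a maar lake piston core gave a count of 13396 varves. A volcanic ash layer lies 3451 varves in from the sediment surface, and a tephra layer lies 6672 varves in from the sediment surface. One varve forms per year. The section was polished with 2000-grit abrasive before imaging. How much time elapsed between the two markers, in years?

6672 − 3451 = 3221 varves lie between the two events.
One varve per year makes the interval 3221 years.

3221 yr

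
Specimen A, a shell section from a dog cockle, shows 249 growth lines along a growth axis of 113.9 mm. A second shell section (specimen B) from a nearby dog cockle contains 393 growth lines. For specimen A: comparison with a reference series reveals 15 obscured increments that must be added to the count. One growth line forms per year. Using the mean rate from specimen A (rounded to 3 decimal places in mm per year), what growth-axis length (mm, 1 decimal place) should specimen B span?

Specimen A: true growth line count = 249 + 15 = 264.
A: Extension rate ≈ 113.9 / 264 = 0.431 mm per year.
For B, 0.431 mm/year × 393 years = 169.4 mm.

169.4 mm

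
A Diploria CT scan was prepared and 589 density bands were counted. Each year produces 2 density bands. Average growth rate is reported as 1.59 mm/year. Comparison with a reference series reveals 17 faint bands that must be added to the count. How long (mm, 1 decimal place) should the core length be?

481.8 mm

True density band count = 589 + 17 = 606.
With 2 density bands per year, 606 / 2 = 303 years.
303 years at 1.59 mm/year gives 1.59 × 303 = 481.8 mm.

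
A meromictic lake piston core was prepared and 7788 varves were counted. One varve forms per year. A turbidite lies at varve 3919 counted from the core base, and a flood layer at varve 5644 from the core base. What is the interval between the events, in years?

1725 years

Separation: 5644 − 3919 = 1725 varves.
At one varve per year, 1725 years elapsed between them.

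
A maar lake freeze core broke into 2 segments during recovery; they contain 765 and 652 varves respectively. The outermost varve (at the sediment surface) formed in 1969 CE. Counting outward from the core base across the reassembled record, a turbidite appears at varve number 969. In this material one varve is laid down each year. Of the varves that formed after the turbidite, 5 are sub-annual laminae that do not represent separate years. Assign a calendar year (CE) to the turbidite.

Total varves = 765 + 652 = 1417.
Between varve 969 and the sediment surface there are 1417 − 969 = 448 varves.
Removing the 5 false varves leaves 448 − 5 = 443 true varves beyond the turbidite.
1969 − 443 = 1526 CE.

1526 CE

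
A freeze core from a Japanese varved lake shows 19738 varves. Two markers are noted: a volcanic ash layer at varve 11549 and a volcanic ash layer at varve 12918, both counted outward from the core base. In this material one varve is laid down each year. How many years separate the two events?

Separation: 12918 − 11549 = 1369 varves.
At one varve per year, 1369 years elapsed between them.

1369 years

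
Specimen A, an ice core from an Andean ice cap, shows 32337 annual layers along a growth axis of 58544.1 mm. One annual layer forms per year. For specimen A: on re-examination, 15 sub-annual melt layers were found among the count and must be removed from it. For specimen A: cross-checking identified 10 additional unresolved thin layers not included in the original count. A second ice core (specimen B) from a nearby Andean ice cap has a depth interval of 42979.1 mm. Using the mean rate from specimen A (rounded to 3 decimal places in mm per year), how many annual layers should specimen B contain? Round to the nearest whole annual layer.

Specimen A: correcting the raw count gives 32337 − 15 + 10 = 32332 true annual layers.
A: 58544.1 mm over 32332 years gives 58544.1 / 32332 ≈ 1.811 mm/year.
For B, 42979.1 / 1.811 = 23732.25 years ≈ 23732 annual layers.

23732 annual layers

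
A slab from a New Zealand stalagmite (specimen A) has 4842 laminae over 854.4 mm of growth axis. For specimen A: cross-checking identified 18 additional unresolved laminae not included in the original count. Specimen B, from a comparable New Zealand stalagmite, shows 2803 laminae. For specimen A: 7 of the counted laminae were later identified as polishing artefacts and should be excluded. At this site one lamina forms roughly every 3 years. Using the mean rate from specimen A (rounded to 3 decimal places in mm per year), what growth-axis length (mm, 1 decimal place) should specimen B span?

496.1 mm

Specimen A: after corrections the count is 4842 − 7 + 18 = 4853 laminae.
Specimen A: multiplying by 3 years per lamina: 4853 × 3 = 14559 years.
A: Mean rate = 854.4 mm / 14559 years ≈ 0.059 mm/yr.
Specimen B: at 3 years per lamina, 2803 × 3 = 8409 years. B's length ≈ 0.059 × 8409 = 496.1 mm.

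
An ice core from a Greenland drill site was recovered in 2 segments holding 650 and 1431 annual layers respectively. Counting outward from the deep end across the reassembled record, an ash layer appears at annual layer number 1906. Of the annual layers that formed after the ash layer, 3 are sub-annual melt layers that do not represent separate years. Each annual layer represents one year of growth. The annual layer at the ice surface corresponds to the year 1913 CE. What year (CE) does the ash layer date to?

1741 CE

Total annual layers = 650 + 1431 = 2081.
The ash layer sits at annual layer 1906 from the deep end, so 2081 − 1906 = 175 annual layers formed after it.
175 − 3 false = 172 true annual layers after the ash layer.
1913 − 172 = 1741 CE.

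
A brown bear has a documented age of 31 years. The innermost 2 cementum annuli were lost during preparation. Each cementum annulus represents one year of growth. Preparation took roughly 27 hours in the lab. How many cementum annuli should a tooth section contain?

At one cementum annulus per year, 31 years correspond to 31 cementum annuli.
31 − 2 missed = 29 cementum annuli expected in the prepared section.

29 cementum annuli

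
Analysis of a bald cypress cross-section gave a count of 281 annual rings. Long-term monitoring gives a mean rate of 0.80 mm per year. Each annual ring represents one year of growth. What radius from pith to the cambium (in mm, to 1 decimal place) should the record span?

224.8 mm

The record spans 281 years at 0.80 mm per year.
Length ≈ 0.80 × 281 = 224.8 mm.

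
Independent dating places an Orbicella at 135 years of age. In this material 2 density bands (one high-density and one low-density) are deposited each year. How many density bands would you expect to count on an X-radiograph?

270 density bands

Expected density bands: 135 × 2 = 270.
So 270 density bands should be present.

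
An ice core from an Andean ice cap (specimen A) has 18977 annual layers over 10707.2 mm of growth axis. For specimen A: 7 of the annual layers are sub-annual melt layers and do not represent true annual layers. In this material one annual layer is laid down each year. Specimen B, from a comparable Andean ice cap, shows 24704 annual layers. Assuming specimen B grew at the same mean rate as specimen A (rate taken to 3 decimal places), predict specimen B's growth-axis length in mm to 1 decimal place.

Specimen A: true annual layer count = 18977 − 7 = 18970.
A: Extension rate ≈ 10707.2 / 18970 = 0.564 mm per year.
B's length ≈ 0.564 × 24704 = 13933.1 mm.

13933.1 mm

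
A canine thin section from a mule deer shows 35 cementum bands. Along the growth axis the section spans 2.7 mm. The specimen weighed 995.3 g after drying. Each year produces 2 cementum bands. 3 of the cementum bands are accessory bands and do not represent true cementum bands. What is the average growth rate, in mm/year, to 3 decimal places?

0.169 mm/year

Adjusted count: 35 − 3 = 32 cementum bands.
With 2 cementum bands per year, 32 / 2 = 16 years.
Mean rate = 2.7 mm / 16 years ≈ 0.169 mm/year.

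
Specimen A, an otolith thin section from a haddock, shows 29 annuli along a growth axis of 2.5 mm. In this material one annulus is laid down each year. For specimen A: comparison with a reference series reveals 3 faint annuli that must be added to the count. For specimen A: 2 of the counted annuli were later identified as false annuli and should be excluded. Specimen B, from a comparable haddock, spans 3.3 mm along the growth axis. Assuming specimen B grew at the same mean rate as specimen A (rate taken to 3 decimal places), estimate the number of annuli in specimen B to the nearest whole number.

40 annuli

Specimen A: after corrections the count is 29 − 2 + 3 = 30 annuli.
A: 2.5 mm over 30 years gives 2.5 / 30 ≈ 0.083 mm/year.
B spans 3.3 / 0.083 = 39.76 years ≈ 40 annuli.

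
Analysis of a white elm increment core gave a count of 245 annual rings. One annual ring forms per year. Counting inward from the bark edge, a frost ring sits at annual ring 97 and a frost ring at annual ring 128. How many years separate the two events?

31 years

Separation: 128 − 97 = 31 annual rings.
That is 31 years at one annual ring per year.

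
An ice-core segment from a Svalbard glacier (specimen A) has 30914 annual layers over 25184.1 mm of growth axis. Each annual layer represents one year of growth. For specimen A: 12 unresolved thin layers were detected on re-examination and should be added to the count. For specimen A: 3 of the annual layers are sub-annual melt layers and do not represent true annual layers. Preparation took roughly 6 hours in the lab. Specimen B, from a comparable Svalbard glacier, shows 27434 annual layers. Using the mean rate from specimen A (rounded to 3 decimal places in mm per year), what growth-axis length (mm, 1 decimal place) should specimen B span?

Specimen A: correcting the raw count gives 30914 − 3 + 12 = 30923 true annual layers.
A: Extension rate ≈ 25184.1 / 30923 = 0.814 mm per year.
B's length ≈ 0.814 × 27434 = 22331.3 mm.

22331.3 mm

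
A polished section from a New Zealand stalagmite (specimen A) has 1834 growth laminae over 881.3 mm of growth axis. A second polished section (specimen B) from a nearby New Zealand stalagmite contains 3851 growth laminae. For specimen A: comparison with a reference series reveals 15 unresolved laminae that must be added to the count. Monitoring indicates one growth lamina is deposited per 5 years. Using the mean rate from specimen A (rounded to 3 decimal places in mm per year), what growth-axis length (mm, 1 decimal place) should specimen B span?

1829.2 mm

Specimen A: true growth lamina count = 1834 + 15 = 1849.
Specimen A: 1849 growth laminae at 5 years each span 1849 × 5 = 9245 years.
A: 881.3 mm over 9245 years gives 881.3 / 9245 ≈ 0.095 mm/year.
Specimen B: multiplying by 5 years per growth lamina: 3851 × 5 = 19255 years. B's length ≈ 0.095 × 19255 = 1829.2 mm.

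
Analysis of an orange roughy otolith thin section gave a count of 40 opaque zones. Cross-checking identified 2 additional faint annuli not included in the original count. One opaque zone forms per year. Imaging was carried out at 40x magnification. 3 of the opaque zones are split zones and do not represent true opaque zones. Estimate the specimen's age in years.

39 years

True opaque zone count = 40 − 3 + 2 = 39.
At one opaque zone per year, that is 39 years.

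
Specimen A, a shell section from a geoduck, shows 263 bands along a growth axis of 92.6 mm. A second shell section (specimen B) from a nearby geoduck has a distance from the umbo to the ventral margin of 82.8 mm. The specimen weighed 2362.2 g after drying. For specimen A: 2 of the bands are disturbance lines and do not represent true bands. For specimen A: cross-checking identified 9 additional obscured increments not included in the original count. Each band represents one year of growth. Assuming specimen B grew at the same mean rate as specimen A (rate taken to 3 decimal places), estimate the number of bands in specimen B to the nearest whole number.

Specimen A: true band count = 263 − 2 + 9 = 270.
A: 92.6 mm over 270 years gives 92.6 / 270 ≈ 0.343 mm/yr.
For B, 82.8 / 0.343 = 241.40 years ≈ 241 bands.

241 bands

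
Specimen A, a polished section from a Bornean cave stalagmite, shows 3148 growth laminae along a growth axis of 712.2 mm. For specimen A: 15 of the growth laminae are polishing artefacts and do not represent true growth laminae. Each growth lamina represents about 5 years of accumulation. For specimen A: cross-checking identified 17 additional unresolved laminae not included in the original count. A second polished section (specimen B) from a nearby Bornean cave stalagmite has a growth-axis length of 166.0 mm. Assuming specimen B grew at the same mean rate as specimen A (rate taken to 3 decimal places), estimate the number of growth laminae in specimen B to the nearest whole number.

Specimen A: true growth lamina count = 3148 − 15 + 17 = 3150.
Specimen A: 3150 growth laminae at 5 years each span 3150 × 5 = 15750 years.
A: 712.2 mm over 15750 years gives 712.2 / 15750 ≈ 0.045 mm/yr.
Specimen B: 166.0 mm / 0.045 mm per year = 3688.89 years; at 5 years per growth lamina that is 3688.89 / 5 ≈ 738 growth laminae.

738 growth laminae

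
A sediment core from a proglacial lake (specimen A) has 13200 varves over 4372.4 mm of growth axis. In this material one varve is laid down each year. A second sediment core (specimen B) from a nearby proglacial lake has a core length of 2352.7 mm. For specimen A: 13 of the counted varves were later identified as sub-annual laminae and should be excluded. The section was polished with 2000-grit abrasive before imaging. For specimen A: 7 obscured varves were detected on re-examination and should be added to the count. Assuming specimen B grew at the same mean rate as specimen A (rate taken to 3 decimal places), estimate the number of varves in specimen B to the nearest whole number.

7108 varves

Specimen A: true varve count = 13200 − 13 + 7 = 13194.
A: 4372.4 mm over 13194 years gives 4372.4 / 13194 ≈ 0.331 mm/year.
For B, 2352.7 / 0.331 = 7107.85 years ≈ 7108 varves.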